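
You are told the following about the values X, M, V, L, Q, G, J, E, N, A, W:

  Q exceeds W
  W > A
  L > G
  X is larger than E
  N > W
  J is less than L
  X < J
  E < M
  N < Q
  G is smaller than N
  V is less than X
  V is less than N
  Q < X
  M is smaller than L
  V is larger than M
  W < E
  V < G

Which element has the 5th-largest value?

Piecing the relations together gives one ordering: A < W < E < M < V < G < N < Q < X < J < L.
Counting 5 from the largest end gives N.

N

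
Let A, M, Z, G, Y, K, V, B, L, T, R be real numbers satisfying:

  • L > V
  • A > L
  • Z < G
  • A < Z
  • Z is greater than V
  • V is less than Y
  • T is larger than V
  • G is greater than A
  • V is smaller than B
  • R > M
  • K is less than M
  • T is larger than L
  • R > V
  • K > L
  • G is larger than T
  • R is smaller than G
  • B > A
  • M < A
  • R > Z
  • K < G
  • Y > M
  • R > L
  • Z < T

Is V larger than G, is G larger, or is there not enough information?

G

Chaining the given relations: V < L < K < M < A < Z < R < G.
So G is larger.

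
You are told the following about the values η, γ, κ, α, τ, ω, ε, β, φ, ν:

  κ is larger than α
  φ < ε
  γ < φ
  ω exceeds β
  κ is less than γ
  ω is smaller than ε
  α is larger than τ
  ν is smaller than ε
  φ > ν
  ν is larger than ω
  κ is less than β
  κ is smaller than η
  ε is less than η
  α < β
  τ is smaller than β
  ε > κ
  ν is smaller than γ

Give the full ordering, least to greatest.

τ < α < κ < β < ω < ν < γ < φ < ε < η

Each adjacent pair is fixed by a given relation: τ < α; α < κ; κ < β; β < ω; ω < ν; ν < γ; γ < φ; φ < ε; ε < η. Chaining them end to end gives the full order.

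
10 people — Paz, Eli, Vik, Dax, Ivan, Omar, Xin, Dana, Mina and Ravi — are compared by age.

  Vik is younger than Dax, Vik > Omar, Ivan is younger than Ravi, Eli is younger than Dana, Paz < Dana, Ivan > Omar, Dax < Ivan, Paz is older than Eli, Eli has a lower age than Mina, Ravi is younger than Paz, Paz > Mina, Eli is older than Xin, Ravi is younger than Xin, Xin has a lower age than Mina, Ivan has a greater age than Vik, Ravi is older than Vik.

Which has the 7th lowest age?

Eli

Chaining the given pairs: Omar < Vik < Dax < Ivan < Ravi < Xin < Eli < Mina < Paz < Dana.
The 7th smallest is Eli.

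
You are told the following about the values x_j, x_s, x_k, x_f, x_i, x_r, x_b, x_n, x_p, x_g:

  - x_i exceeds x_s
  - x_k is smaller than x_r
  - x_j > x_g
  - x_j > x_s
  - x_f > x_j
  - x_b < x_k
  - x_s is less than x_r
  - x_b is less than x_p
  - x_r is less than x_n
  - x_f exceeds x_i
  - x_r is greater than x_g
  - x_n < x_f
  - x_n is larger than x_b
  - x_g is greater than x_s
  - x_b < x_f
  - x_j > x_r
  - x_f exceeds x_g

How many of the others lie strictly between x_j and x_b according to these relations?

The relations place x_b below x_j. An element lies strictly between them when it is forced above x_b and also forced below x_j.
Above x_b: {x_k, x_r, x_p, x_n, x_f}. Below x_j: {x_s, x_g, x_k, x_r}.
Intersection: {x_k, x_r} — 2.

2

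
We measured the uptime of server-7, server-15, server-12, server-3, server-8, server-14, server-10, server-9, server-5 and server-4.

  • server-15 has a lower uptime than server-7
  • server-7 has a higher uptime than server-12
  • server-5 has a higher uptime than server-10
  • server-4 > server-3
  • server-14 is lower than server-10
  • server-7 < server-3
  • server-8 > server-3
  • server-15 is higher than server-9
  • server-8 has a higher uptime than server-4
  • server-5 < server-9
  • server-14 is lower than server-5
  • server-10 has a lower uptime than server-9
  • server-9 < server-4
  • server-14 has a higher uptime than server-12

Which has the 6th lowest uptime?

Chaining the given pairs: server-12 < server-14 < server-10 < server-5 < server-9 < server-15 < server-7 < server-3 < server-4 < server-8.
Counting 6 from the smallest end gives server-15.

server-15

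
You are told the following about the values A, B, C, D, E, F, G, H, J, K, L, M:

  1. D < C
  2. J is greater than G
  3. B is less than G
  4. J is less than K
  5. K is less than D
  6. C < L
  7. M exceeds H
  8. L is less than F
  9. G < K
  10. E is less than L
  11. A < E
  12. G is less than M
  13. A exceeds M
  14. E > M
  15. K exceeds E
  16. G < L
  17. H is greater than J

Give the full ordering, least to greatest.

B < G < J < H < M < A < E < K < D < C < L < F

The consecutive links are each given: B < G; G < J; J < H; H < M; M < A; A < E; E < K; K < D; D < C; C < L; L < F.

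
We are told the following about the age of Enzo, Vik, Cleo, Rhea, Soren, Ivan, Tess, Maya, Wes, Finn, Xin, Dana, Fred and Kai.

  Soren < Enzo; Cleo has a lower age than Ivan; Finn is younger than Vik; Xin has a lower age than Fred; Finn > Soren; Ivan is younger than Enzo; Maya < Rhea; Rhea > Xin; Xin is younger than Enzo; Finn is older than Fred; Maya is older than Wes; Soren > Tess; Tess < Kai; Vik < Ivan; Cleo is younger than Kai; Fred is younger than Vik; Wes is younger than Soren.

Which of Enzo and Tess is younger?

Link the given pairs in sequence: Tess < Soren; Soren < Finn; Finn < Vik; Vik < Ivan; Ivan < Enzo.
Together: Tess < Soren < Finn < Vik < Ivan < Enzo.
So Tess < Enzo; Tess is the younger of the two.

Tess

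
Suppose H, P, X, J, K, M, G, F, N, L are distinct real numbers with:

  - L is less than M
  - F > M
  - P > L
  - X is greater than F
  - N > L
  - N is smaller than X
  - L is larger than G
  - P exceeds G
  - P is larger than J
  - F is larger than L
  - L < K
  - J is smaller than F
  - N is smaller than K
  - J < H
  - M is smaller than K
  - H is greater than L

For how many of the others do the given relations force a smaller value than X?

6

The elements the relations force below X are J, G, L, N, M, F — no chain reaches any other.
That is 6.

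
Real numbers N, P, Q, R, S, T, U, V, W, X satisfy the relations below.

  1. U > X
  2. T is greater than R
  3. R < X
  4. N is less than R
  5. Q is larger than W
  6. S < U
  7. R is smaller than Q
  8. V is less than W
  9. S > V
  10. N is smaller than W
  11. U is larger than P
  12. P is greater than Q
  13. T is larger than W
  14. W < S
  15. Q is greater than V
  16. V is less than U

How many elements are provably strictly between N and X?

1

Chaining upward from N reaches: W, S, R, Q, P, T, U.
Chaining downward from X reaches: R.
Strictly between N and X are those in both lists: R — 1 element.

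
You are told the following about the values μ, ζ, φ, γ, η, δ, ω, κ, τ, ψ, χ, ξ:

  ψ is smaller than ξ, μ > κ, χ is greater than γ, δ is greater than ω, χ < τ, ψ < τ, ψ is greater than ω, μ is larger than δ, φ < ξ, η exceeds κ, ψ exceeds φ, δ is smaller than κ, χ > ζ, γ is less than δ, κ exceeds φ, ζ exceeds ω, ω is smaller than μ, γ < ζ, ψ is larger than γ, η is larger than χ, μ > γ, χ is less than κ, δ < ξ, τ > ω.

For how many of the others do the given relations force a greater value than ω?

9

The elements the relations force above ω are ψ, ζ, δ, ξ, χ, τ, κ, μ, η — no chain reaches any other.
That is 9.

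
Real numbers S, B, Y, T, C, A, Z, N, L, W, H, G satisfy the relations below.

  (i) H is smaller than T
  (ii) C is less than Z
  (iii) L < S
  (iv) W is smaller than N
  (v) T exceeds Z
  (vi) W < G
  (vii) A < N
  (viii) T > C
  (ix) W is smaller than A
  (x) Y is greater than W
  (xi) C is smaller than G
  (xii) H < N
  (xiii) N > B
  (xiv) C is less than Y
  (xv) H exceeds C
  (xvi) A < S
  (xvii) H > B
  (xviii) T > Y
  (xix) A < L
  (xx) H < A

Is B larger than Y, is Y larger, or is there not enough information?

Following every chain through B: above B we get H, A, L, N, T, S.
Y is not reached, and no chain runs the other way from Y to B.
So the given relations leave the order of B and Y undetermined.

undetermined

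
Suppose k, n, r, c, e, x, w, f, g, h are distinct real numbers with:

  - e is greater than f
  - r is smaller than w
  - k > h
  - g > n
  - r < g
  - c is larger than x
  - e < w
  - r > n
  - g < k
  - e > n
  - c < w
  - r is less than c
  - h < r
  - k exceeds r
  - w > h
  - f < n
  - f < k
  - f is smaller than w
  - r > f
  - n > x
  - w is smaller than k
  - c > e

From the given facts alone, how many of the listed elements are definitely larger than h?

Directly above h: r, w, k.
One step further: g, c (5 so far).
Nothing else is reachable above h; 5 in all.

5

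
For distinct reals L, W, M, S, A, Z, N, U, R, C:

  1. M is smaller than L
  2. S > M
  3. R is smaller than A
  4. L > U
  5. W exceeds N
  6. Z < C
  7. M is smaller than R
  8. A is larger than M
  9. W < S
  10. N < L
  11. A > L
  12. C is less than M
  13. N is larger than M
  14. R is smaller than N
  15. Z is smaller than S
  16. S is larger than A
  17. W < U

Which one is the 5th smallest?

The consecutive relations fix a unique order: Z < C < M < R < N < W < U < L < A < S.
Counting 5 from the smallest end gives N.

N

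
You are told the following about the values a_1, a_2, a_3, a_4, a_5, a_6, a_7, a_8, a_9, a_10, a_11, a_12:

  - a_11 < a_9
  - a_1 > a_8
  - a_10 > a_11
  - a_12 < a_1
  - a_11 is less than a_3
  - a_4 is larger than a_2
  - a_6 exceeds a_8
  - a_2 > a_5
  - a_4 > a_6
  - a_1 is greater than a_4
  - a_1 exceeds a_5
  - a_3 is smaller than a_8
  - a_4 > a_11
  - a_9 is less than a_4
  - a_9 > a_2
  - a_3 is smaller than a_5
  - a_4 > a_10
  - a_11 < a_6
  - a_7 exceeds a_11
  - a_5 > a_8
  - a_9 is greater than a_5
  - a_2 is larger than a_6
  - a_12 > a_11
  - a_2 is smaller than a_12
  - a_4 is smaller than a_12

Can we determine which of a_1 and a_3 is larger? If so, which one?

a_3 < a_8 and a_8 < a_6 give a_3 < a_6.
With a_6 < a_2: a_3 < a_8 < a_6 < a_2.
Then a_2 < a_9 extends the chain to a_9.
With a_9 < a_4: a_3 < a_8 < a_6 < a_2 < a_9 < a_4.
Then a_4 < a_12 extends the chain to a_12.
Then a_12 < a_1 extends the chain to a_1.
So a_1 is larger.

a_1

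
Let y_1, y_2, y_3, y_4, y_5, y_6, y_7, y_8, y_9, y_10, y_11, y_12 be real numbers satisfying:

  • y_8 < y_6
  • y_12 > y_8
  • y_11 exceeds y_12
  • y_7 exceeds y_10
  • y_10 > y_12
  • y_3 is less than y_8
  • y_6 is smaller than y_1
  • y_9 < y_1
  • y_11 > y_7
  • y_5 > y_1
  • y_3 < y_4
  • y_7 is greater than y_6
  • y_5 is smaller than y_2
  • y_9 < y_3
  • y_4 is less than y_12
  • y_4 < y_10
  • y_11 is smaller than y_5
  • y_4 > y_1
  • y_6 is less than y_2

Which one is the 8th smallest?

The consecutive relations fix a unique order: y_9 < y_3 < y_8 < y_6 < y_1 < y_4 < y_12 < y_10 < y_7 < y_11 < y_5 < y_2.
Counting 8 from the smallest end gives y_10.

y_10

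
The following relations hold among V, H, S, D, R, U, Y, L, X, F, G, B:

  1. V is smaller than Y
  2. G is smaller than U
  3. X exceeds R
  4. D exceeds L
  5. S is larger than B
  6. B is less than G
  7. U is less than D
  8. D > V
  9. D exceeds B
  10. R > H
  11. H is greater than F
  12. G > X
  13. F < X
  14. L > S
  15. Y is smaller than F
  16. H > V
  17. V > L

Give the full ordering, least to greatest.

Each adjacent pair is fixed by a given relation: B < S; S < L; L < V; V < Y; Y < F; F < H; H < R; R < X; X < G; G < U; U < D. Chaining them end to end gives the full order.

B < S < L < V < Y < F < H < R < X < G < U < D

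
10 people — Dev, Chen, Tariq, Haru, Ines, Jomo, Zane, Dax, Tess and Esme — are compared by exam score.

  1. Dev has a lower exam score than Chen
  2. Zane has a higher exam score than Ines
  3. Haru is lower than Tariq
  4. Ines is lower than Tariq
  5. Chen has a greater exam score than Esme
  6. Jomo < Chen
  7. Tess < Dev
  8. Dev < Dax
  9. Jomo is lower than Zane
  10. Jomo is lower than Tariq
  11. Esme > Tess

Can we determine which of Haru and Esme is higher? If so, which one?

Following every chain through Haru: above Haru we get Tariq.
Esme is not reached, and no chain runs the other way from Esme to Haru.
So the given relations leave the order of Haru and Esme undetermined.

undetermined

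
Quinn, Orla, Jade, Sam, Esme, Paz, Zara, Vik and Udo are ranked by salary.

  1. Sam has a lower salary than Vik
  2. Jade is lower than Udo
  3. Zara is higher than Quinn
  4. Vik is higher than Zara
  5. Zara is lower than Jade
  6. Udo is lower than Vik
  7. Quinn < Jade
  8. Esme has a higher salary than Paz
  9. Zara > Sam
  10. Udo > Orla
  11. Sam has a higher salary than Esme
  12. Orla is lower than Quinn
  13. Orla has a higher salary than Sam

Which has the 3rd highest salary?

Jade

The consecutive relations fix a unique order: Paz < Esme < Sam < Orla < Quinn < Zara < Jade < Udo < Vik.
The 3rd largest is Jade.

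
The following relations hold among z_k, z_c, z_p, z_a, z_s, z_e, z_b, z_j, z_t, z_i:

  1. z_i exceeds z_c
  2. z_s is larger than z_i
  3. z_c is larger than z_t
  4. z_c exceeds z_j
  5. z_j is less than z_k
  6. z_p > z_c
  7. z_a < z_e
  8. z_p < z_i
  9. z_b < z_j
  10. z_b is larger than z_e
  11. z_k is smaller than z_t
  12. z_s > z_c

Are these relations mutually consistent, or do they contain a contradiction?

Every relation is compatible with z_a < z_e < z_b < z_j < z_k < z_t < z_c < z_p < z_i < z_s; the set is consistent.

consistent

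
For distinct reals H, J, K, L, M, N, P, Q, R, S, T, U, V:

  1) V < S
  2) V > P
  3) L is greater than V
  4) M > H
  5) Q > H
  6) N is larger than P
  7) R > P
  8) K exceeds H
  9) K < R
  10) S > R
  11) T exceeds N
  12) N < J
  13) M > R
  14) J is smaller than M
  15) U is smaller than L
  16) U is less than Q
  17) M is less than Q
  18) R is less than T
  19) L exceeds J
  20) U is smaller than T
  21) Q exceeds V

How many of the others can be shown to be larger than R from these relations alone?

4

Directly above R: S, T, M.
One step further: Q (4 so far).
No other element is forced above R by the given relations, so the count is 4.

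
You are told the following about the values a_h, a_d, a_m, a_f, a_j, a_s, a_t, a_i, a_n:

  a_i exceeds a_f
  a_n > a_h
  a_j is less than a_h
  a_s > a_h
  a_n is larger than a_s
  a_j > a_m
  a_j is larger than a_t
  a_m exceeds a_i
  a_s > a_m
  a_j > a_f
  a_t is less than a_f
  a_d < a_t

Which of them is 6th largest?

a_i

The consecutive relations fix a unique order: a_d < a_t < a_f < a_i < a_m < a_j < a_h < a_s < a_n.
Counting 6 from the largest end gives a_i.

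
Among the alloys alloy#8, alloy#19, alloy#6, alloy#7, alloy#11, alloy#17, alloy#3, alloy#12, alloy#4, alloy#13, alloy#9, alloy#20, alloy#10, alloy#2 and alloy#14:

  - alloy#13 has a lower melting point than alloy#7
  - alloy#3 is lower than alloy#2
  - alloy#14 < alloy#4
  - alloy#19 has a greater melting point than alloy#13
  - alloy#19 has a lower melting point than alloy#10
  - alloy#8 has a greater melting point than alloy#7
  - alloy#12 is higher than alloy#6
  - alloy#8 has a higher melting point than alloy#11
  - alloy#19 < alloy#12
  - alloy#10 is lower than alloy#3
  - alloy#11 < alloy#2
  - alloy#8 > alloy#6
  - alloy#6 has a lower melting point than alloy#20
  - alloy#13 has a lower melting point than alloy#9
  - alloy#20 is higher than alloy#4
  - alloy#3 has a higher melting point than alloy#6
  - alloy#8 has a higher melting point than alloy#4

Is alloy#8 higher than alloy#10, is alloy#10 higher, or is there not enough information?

Following every chain through alloy#10: above alloy#10 we get alloy#3, alloy#2; below alloy#10 we get alloy#13, alloy#19.
alloy#8 is not reached, and no chain runs the other way from alloy#8 to alloy#10.
So the given relations leave the order of alloy#10 and alloy#8 undetermined.

undetermined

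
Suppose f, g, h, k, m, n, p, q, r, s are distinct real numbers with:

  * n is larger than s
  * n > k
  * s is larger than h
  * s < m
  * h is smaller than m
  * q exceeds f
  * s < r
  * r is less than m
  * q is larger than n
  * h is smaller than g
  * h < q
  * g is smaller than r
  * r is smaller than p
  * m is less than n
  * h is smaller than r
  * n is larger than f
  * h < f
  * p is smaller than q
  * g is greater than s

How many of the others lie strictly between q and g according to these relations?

The relations place g below q. An element lies strictly between them when it is forced above g and also forced below q.
Above g: {r, m, p, n}. Below q: {h, s, k, r, m, p, f, n}.
Intersection: {r, m, p, n} — 4.

4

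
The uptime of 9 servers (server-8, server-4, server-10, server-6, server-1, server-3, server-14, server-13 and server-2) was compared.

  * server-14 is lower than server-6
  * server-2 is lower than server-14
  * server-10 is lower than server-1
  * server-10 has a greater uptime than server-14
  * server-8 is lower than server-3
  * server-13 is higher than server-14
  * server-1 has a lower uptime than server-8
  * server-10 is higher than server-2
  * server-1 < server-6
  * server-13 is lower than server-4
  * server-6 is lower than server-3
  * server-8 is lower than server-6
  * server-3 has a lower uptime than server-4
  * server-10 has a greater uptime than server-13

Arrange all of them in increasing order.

server-2 < server-14 < server-13 < server-10 < server-1 < server-8 < server-6 < server-3 < server-4

Each adjacent pair is fixed by a given relation: server-2 < server-14; server-14 < server-13; server-13 < server-10; server-10 < server-1; server-1 < server-8; server-8 < server-6; server-6 < server-3; server-3 < server-4. Chaining them end to end gives the full order.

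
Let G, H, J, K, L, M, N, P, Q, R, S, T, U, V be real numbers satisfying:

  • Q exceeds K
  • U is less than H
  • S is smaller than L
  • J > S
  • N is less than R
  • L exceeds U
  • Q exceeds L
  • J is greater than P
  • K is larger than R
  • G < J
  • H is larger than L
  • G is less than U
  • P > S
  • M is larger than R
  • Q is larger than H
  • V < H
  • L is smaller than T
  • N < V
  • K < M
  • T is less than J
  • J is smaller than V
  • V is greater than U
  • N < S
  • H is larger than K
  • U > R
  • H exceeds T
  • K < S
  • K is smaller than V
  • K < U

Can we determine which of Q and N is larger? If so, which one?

The relevant relations are N < R; R < K; K < U; U < L; L < T; T < J; J < V; V < H; H < Q.
Together: N < R < K < U < L < T < J < V < H < Q.
So Q is larger.

Q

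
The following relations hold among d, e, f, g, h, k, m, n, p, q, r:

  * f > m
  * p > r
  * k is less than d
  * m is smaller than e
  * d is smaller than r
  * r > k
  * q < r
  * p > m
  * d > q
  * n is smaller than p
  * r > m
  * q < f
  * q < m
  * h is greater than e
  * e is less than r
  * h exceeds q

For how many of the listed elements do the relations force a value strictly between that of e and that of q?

The relations place q below e. An element lies strictly between them when it is forced above q and also forced below e.
Above q: {d, m, h, r, f, p}. Below e: {m}.
Intersection: {m} — 1.

1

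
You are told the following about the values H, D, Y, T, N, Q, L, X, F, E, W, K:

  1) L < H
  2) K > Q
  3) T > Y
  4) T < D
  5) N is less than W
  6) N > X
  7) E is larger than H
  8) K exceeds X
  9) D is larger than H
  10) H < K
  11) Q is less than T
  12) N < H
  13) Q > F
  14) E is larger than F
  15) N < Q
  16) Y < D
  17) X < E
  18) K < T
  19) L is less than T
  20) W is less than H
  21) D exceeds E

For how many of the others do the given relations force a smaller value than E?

The elements the relations force below E are F, X, N, L, W, H — no chain reaches any other.
That is 6.

6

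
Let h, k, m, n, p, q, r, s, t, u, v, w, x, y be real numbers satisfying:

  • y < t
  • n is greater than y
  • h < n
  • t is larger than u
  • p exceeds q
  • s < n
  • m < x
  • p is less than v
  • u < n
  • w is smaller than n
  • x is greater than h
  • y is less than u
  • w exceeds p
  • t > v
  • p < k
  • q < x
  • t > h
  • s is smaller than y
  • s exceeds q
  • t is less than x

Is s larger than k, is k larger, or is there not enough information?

Following every chain through s: above s we get y, u, t, x, n; below s we get q.
k is not reached, and no chain runs the other way from k to s.
So the given relations leave the order of s and k undetermined.

undetermined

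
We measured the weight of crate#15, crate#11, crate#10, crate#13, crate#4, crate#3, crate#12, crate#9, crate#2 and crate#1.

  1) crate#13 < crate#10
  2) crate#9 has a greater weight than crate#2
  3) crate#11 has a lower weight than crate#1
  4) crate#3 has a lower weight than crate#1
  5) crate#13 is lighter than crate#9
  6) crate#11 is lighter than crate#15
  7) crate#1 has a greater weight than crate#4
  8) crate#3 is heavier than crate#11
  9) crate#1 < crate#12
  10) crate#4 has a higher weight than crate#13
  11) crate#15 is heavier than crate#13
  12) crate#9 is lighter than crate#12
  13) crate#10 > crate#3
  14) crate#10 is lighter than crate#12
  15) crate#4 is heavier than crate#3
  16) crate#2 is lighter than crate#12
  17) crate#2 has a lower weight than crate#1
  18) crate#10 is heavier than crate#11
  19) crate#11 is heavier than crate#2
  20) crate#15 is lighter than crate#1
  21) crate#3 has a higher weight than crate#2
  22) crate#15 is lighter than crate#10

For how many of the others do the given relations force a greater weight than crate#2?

Directly above crate#2: crate#11, crate#3, crate#9, crate#1, crate#12.
One step further: crate#15, crate#10, crate#4 (8 so far).
No other element is forced above crate#2 by the given relations, so the count is 8.

8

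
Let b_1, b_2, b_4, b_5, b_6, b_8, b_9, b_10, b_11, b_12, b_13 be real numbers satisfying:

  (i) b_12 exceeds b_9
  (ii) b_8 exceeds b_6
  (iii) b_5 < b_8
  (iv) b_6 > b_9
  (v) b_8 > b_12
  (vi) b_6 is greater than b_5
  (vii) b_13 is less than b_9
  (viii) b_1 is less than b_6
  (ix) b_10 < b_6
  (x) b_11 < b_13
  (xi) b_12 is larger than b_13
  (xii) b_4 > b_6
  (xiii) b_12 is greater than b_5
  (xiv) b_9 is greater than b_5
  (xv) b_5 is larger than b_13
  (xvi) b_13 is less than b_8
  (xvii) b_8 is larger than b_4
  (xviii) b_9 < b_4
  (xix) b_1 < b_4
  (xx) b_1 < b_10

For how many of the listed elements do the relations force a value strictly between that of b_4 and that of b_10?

The relations place b_10 below b_4. An element lies strictly between them when it is forced above b_10 and also forced below b_4.
Above b_10: {b_6, b_8}. Below b_4: {b_11, b_13, b_1, b_5, b_9, b_6}.
Intersection: {b_6} — 1.

1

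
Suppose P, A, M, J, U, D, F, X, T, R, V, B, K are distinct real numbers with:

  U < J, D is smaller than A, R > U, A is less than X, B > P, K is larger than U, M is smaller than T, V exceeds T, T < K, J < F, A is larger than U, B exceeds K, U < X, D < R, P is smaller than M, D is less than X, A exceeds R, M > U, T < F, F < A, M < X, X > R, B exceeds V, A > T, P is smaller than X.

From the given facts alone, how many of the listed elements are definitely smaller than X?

From X the given relations immediately reach U, P, D, R, M, A.
From those, T, F — 8 in total.
From those, J — 9 in total.
No other element is forced below X by the given relations, so the count is 9.

9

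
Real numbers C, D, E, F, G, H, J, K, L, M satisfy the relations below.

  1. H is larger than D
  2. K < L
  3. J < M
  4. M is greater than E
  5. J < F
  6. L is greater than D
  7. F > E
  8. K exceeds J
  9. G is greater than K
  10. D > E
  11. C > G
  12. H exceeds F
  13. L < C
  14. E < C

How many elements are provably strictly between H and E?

Chaining upward from E reaches: D, F, L, C, M.
Chaining downward from H reaches: J, D, F.
Strictly between E and H are those in both lists: D, F — 2 elements.

2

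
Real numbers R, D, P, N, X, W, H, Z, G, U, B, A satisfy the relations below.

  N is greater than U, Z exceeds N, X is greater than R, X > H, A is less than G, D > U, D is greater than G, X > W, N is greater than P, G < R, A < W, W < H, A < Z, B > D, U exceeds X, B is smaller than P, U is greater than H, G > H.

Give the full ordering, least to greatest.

Each adjacent pair is fixed by a given relation: A < W; W < H; H < G; G < R; R < X; X < U; U < D; D < B; B < P; P < N; N < Z. Chaining them end to end gives the full order.

A < W < H < G < R < X < U < D < B < P < N < Z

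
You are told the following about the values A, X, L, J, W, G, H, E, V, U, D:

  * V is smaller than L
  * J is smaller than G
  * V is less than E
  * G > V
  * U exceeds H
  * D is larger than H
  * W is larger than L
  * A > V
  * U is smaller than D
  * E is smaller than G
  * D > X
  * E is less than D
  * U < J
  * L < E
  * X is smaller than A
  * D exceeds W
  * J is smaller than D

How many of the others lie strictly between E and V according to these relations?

1

The relations place V below E. An element lies strictly between them when it is forced above V and also forced below E.
Above V: {L, A, W, D, G}. Below E: {L}.
Intersection: {L} — 1.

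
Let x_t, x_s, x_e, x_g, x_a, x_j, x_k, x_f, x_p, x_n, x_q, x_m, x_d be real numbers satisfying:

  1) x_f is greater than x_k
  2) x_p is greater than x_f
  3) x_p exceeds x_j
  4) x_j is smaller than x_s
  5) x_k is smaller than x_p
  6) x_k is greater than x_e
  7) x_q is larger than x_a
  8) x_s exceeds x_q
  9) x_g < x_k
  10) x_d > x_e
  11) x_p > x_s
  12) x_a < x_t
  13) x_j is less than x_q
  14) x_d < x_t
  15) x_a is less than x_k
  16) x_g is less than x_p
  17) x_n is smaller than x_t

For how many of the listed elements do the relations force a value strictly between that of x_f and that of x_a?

Chaining upward from x_a reaches: x_q, x_k, x_s, x_p, x_t.
Chaining downward from x_f reaches: x_e, x_g, x_k.
Strictly between x_a and x_f are those in both lists: x_k — 1 element.

1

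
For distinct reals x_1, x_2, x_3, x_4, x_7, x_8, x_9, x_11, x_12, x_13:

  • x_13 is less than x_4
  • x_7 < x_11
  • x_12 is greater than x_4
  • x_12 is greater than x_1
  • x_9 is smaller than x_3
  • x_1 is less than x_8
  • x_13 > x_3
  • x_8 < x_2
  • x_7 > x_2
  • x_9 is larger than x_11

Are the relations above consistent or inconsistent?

Every relation is compatible with x_1 < x_8 < x_2 < x_7 < x_11 < x_9 < x_3 < x_13 < x_4 < x_12; the set is consistent.

consistent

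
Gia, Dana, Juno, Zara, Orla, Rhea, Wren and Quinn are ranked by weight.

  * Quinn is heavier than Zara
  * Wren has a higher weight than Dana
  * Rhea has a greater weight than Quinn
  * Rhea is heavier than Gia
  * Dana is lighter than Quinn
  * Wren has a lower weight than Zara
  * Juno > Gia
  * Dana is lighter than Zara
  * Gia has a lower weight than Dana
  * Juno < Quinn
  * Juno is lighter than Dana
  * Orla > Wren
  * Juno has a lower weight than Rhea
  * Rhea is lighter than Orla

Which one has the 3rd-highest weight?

Quinn

Piecing the relations together gives one ordering: Gia < Juno < Dana < Wren < Zara < Quinn < Rhea < Orla.
Counting 3 from the largest end gives Quinn.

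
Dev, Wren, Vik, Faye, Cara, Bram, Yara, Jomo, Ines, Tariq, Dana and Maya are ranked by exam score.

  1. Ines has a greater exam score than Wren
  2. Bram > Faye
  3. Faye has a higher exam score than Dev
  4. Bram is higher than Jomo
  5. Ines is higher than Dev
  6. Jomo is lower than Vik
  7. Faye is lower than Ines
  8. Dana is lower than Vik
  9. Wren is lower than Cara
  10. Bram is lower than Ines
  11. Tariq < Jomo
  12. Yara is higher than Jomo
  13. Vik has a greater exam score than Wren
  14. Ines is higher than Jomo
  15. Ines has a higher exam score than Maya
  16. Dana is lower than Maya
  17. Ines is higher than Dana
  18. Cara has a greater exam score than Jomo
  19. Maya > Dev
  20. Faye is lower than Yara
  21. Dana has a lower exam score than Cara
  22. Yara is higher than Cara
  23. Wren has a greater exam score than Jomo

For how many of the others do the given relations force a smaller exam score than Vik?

The elements the relations force below Vik are Tariq, Jomo, Wren, Dana — no chain reaches any other.
That is 4.

4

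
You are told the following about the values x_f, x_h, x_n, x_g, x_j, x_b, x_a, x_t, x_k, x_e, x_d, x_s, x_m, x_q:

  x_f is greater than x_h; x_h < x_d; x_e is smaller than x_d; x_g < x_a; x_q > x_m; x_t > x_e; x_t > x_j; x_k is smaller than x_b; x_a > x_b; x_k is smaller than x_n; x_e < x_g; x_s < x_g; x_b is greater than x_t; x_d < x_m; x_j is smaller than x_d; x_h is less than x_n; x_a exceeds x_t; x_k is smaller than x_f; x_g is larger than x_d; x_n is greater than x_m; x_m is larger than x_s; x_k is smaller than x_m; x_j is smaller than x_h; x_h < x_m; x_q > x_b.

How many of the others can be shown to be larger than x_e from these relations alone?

8

Directly above x_e: x_d, x_t, x_g.
One step further: x_b, x_m, x_a (6 so far).
One step further: x_q, x_n (8 so far).
Nothing else is reachable above x_e; 8 in all.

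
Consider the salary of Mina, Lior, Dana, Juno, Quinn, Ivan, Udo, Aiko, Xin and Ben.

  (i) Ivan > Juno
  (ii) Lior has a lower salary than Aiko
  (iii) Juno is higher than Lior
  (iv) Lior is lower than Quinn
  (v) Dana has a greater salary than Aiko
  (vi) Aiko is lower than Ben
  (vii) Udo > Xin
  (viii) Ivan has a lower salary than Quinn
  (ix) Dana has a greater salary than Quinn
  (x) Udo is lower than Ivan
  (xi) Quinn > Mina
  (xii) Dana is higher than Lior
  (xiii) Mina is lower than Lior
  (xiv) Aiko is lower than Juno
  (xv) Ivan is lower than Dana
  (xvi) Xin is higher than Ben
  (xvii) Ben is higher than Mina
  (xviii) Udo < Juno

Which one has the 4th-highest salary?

Juno

Piecing the relations together gives one ordering: Mina < Lior < Aiko < Ben < Xin < Udo < Juno < Ivan < Quinn < Dana.
Counting 4 from the largest end gives Juno.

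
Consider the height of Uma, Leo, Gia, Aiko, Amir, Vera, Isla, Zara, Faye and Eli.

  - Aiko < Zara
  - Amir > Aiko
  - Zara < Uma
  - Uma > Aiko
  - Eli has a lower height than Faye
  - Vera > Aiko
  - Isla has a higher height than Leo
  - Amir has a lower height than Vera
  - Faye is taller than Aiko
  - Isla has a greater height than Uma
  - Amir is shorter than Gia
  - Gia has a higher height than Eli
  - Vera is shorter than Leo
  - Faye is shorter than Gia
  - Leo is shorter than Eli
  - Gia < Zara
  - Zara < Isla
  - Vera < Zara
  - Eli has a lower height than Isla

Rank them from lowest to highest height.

The consecutive links are each given: Aiko < Amir; Amir < Vera; Vera < Leo; Leo < Eli; Eli < Faye; Faye < Gia; Gia < Zara; Zara < Uma; Uma < Isla.

Aiko < Amir < Vera < Leo < Eli < Faye < Gia < Zara < Uma < Isla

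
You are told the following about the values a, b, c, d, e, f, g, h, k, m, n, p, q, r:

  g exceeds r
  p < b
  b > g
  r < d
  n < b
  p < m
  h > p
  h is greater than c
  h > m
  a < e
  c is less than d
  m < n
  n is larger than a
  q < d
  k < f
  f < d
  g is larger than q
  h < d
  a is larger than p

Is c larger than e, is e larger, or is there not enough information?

Following every chain through c: above c we get h, d.
e is not reached, and no chain runs the other way from e to c.
So the given relations leave the order of c and e undetermined.

undetermined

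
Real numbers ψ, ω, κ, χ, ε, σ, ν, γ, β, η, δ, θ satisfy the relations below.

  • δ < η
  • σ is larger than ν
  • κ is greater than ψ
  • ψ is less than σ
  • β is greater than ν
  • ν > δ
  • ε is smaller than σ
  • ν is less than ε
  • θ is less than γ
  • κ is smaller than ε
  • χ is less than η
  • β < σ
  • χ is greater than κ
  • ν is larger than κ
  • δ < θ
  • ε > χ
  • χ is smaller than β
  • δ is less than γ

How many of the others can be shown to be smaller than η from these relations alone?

From η the given relations immediately reach δ, χ.
From those, κ — 3 in total.
From those, ψ — 4 in total.
No other element is forced below η by the given relations, so the count is 4.

4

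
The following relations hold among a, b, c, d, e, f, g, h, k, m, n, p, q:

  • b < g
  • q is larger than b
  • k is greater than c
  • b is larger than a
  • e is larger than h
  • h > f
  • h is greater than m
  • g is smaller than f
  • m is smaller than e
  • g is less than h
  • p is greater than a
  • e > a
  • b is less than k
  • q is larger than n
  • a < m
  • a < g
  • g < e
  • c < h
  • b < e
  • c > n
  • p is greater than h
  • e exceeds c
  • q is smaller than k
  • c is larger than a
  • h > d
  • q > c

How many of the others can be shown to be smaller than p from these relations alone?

From p the given relations immediately reach a, h.
From those, d, m, g, f, c — 7 in total.
From those, n, b — 9 in total.
No other element is forced below p by the given relations, so the count is 9.

9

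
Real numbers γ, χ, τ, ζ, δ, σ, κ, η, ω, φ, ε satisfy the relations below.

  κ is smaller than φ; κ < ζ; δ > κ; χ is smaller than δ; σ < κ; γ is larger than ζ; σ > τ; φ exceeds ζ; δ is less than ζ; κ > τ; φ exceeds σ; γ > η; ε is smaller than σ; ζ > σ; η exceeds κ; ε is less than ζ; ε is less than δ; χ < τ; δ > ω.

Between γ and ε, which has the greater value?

γ

Link the given pairs in sequence: ε < σ; σ < κ; κ < δ; δ < ζ; ζ < γ.
Together: ε < σ < κ < δ < ζ < γ.
So ε < γ; γ is the larger of the two.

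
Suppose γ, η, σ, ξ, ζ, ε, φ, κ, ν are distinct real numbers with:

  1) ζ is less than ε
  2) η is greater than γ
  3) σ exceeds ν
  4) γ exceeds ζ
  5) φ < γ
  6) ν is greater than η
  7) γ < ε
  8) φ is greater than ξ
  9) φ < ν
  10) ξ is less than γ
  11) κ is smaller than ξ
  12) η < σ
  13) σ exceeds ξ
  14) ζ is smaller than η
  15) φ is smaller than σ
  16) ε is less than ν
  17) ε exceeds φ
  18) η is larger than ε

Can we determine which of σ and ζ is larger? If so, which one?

σ

ζ < γ and γ < ε give ζ < ε.
Then ε < η extends the chain to η.
With η < ν: ζ < γ < ε < η < ν.
Then ν < σ extends the chain to σ.
So σ is larger.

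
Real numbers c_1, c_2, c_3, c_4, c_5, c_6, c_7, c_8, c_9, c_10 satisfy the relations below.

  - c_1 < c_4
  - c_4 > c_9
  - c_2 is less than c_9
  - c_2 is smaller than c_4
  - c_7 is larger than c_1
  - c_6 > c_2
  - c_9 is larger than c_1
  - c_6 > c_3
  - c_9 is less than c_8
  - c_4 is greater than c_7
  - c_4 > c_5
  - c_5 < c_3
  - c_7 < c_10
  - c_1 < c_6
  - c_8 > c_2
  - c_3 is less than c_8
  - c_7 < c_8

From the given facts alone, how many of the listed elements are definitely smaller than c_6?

4

Directly below c_6: c_2, c_3, c_1.
One step further: c_5 (4 so far).
Nothing else is reachable below c_6; 4 in all.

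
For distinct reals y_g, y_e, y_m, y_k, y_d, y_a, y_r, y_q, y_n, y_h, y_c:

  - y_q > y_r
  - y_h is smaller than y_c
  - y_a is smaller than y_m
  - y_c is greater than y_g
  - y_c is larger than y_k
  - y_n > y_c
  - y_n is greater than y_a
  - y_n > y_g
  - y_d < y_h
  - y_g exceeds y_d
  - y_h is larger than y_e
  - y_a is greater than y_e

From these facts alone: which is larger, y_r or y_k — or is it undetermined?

Following every chain through y_k: above y_k we get y_c, y_n.
y_r is not reached, and no chain runs the other way from y_r to y_k.
So the given relations leave the order of y_k and y_r undetermined.

undetermined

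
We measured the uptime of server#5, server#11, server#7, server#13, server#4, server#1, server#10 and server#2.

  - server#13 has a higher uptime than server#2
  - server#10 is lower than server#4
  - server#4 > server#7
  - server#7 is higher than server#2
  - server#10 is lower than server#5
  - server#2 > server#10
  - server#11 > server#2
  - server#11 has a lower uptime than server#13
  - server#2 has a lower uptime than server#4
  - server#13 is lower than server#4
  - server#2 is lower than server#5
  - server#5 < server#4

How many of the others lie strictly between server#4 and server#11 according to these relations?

1

Chaining upward from server#11 reaches: server#13.
Chaining downward from server#4 reaches: server#10, server#2, server#5, server#13, server#7.
Strictly between server#11 and server#4 are those in both lists: server#13 — 1 element.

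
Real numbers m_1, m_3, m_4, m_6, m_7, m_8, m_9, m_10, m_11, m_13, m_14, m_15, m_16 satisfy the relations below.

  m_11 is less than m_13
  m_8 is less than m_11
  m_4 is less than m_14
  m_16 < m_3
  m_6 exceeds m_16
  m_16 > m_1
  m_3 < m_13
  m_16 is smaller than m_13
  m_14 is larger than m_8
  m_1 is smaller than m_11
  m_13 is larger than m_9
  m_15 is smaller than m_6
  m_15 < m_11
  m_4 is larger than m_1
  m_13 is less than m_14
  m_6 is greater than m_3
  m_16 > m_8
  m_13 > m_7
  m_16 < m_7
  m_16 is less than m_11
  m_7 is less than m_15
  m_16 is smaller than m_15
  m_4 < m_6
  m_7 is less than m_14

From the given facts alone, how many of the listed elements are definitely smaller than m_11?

5

From m_11 the given relations immediately reach m_1, m_8, m_16, m_15.
From those, m_7 — 5 in total.
Nothing else is reachable below m_11; 5 in all.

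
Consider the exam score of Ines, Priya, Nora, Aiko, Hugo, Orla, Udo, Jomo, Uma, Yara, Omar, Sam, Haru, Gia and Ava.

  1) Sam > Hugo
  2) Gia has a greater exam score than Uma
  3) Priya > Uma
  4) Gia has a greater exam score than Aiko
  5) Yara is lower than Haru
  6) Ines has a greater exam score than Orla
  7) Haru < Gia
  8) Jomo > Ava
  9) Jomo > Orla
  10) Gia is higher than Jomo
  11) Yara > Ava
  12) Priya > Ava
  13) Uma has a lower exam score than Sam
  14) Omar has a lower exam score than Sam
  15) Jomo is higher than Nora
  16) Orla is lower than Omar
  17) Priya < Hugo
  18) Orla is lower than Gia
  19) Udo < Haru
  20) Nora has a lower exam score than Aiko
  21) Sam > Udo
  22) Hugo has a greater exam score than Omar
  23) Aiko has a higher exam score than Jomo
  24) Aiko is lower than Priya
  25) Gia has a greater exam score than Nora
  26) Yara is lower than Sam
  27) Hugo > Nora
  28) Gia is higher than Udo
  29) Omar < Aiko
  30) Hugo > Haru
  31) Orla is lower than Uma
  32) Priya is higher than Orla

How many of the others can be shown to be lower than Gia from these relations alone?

10

Directly below Gia: Orla, Uma, Nora, Udo, Jomo, Aiko, Haru.
One step further: Ava, Yara, Omar (10 so far).
Nothing else is reachable below Gia; 10 in all.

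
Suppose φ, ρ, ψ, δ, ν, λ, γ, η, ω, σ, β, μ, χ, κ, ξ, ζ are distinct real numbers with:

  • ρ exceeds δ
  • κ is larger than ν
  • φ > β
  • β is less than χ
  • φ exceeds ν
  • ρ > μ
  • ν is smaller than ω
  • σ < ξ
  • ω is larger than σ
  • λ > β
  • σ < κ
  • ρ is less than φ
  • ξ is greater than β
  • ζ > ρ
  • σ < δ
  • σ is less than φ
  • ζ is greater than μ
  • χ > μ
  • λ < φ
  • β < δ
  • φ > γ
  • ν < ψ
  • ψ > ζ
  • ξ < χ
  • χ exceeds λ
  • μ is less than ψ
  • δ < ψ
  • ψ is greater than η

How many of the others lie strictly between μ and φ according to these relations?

The relations place μ below φ. An element lies strictly between them when it is forced above μ and also forced below φ.
Above μ: {ρ, χ, ζ, ψ}. Below φ: {σ, γ, β, ν, δ, ρ, λ}.
Intersection: {ρ} — 1.

1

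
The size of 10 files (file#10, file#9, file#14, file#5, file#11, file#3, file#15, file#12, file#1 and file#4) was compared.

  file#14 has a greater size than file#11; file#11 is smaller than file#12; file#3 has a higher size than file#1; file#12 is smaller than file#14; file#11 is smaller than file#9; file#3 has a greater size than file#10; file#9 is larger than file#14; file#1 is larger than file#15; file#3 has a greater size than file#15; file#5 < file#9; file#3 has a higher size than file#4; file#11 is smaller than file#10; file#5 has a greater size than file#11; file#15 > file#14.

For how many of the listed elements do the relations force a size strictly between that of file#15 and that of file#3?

The relations place file#15 below file#3. An element lies strictly between them when it is forced above file#15 and also forced below file#3.
Above file#15: {file#1}. Below file#3: {file#11, file#12, file#14, file#4, file#10, file#1}.
Intersection: {file#1} — 1.

1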